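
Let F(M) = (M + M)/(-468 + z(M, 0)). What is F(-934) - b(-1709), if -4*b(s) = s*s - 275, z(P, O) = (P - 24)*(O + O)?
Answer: 170844685/234 ≈ 7.3011e+5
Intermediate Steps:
z(P, O) = 2*O*(-24 + P) (z(P, O) = (-24 + P)*(2*O) = 2*O*(-24 + P))
b(s) = 275/4 - s**2/4 (b(s) = -(s*s - 275)/4 = -(s**2 - 275)/4 = -(-275 + s**2)/4 = 275/4 - s**2/4)
F(M) = -M/234 (F(M) = (M + M)/(-468 + 2*0*(-24 + M)) = (2*M)/(-468 + 0) = (2*M)/(-468) = (2*M)*(-1/468) = -M/234)
F(-934) - b(-1709) = -1/234*(-934) - (275/4 - 1/4*(-1709)**2) = 467/117 - (275/4 - 1/4*2920681) = 467/117 - (275/4 - 2920681/4) = 467/117 - 1*(-1460203/2) = 467/117 + 1460203/2 = 170844685/234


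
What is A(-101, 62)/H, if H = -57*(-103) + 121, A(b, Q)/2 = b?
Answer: -101/2996 ≈ -0.033712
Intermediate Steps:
A(b, Q) = 2*b
H = 5992 (H = 5871 + 121 = 5992)
A(-101, 62)/H = (2*(-101))/5992 = -202*1/5992 = -101/2996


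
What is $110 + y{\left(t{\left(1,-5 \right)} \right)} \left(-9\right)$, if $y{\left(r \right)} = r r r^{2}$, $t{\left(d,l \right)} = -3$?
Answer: $-619$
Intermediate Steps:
$y{\left(r \right)} = r^{4}$ ($y{\left(r \right)} = r^{2} r^{2} = r^{4}$)
$110 + y{\left(t{\left(1,-5 \right)} \right)} \left(-9\right) = 110 + \left(-3\right)^{4} \left(-9\right) = 110 + 81 \left(-9\right) = 110 - 729 = -619$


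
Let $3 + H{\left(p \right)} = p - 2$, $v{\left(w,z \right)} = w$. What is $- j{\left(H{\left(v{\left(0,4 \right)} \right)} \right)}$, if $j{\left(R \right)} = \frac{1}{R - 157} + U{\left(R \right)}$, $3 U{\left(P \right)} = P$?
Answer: $\frac{271}{162} \approx 1.6728$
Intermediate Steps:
$U{\left(P \right)} = \frac{P}{3}$
$H{\left(p \right)} = -5 + p$ ($H{\left(p \right)} = -3 + \left(p - 2\right) = -3 + \left(-2 + p\right) = -5 + p$)
$j{\left(R \right)} = \frac{1}{-157 + R} + \frac{R}{3}$ ($j{\left(R \right)} = \frac{1}{R - 157} + \frac{R}{3} = \frac{1}{-157 + R} + \frac{R}{3}$)
$- j{\left(H{\left(v{\left(0,4 \right)} \right)} \right)} = - \frac{3 + \left(-5 + 0\right)^{2} - 157 \left(-5 + 0\right)}{3 \left(-157 + \left(-5 + 0\right)\right)} = - \frac{3 + \left(-5\right)^{2} - -785}{3 \left(-157 - 5\right)} = - \frac{3 + 25 + 785}{3 \left(-162\right)} = - \frac{\left(-1\right) 813}{3 \cdot 162} = \left(-1\right) \left(- \frac{271}{162}\right) = \frac{271}{162}$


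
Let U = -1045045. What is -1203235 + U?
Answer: -2248280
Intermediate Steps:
-1203235 + U = -1203235 - 1045045 = -2248280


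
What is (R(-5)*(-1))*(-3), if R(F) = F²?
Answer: 75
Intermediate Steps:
(R(-5)*(-1))*(-3) = ((-5)²*(-1))*(-3) = (25*(-1))*(-3) = -25*(-3) = 75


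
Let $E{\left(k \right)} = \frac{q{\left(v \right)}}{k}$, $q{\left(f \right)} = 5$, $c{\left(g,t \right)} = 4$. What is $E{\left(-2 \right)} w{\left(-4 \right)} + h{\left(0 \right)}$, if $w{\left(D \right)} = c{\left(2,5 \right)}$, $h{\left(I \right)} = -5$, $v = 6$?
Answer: $-15$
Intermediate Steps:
$E{\left(k \right)} = \frac{5}{k}$
$w{\left(D \right)} = 4$
$E{\left(-2 \right)} w{\left(-4 \right)} + h{\left(0 \right)} = \frac{5}{-2} \cdot 4 - 5 = 5 \left(- \frac{1}{2}\right) 4 - 5 = \left(- \frac{5}{2}\right) 4 - 5 = -10 - 5 = -15$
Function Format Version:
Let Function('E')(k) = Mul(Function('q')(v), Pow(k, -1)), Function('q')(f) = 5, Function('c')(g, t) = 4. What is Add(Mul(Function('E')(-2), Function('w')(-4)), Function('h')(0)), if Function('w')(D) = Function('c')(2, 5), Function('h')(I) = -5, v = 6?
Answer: -15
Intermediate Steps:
Function('E')(k) = Mul(5, Pow(k, -1))
Function('w')(D) = 4
Add(Mul(Function('E')(-2), Function('w')(-4)), Function('h')(0)) = Add(Mul(Mul(5, Pow(-2, -1)), 4), -5) = Add(Mul(Mul(5, Rational(-1, 2)), 4), -5) = Add(Mul(Rational(-5, 2), 4), -5) = Add(-10, -5) = -15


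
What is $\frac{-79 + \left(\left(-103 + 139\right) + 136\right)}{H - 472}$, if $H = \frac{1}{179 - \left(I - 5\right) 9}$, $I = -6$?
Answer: $- \frac{25854}{131215} \approx -0.19704$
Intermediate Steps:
$H = \frac{1}{278}$ ($H = \frac{1}{179 - \left(-6 - 5\right) 9} = \frac{1}{179 - \left(-11\right) 9} = \frac{1}{179 - -99} = \frac{1}{179 + 99} = \frac{1}{278} \approx 0.0035971$)
$\frac{-79 + \left(\left(-103 + 139\right) + 136\right)}{H - 472} = \frac{-79 + \left(\left(-103 + 139\right) + 136\right)}{\frac{1}{278} - 472} = \frac{-79 + \left(36 + 136\right)}{- \frac{131215}{278}} = \left(-79 + 172\right) \left(- \frac{278}{131215}\right) = 93 \left(- \frac{278}{131215}\right) = - \frac{25854}{131215}$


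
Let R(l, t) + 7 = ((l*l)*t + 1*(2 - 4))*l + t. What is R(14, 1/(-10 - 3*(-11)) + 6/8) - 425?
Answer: 925465/572 ≈ 1617.9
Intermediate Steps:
R(l, t) = -7 + t + l*(-2 + t*l²) (R(l, t) = -7 + (((l*l)*t + 1*(2 - 4))*l + t) = -7 + ((l²*t + 1*(-2))*l + t) = -7 + ((t*l² - 2)*l + t) = -7 + ((-2 + t*l²)*l + t) = -7 + (l*(-2 + t*l²) + t) = -7 + (t + l*(-2 + t*l²)) = -7 + t + l*(-2 + t*l²))
R(14, 1/(-10 - 3*(-11)) + 6/8) - 425 = (-7 + (1/(-10 - 3*(-11)) + 6/8) - 2*14 + (1/(-10 - 3*(-11)) + 6/8)*14³) - 425 = (-7 + (-1/11/(-13) + 6*(⅛)) - 28 + (-1/11/(-13) + 6*(⅛))*2744) - 425 = (-7 + (-1/13*(-1/11) + ¾) - 28 + (-1/13*(-1/11) + ¾)*2744) - 425 = (-7 + (1/143 + ¾) - 28 + (1/143 + ¾)*2744) - 425 = (-7 + 433/572 - 28 + (433/572)*2744) - 425 = (-7 + 433/572 - 28 + 297038/143) - 425 = 1168565/572 - 425 = 925465/572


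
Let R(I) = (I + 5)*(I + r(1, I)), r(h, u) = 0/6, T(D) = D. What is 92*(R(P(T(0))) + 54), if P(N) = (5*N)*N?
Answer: 4968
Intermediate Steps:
r(h, u) = 0 (r(h, u) = 0*(⅙) = 0)
P(N) = 5*N²
R(I) = I*(5 + I) (R(I) = (I + 5)*(I + 0) = (5 + I)*I = I*(5 + I))
92*(R(P(T(0))) + 54) = 92*((5*0²)*(5 + 5*0²) + 54) = 92*((5*0)*(5 + 5*0) + 54) = 92*(0*(5 + 0) + 54) = 92*(0*5 + 54) = 92*(0 + 54) = 92*54 = 4968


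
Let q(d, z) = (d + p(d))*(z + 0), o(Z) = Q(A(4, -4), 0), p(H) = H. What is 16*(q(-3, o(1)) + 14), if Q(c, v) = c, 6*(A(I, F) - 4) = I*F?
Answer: 96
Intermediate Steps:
A(I, F) = 4 + F*I/6 (A(I, F) = 4 + (I*F)/6 = 4 + (F*I)/6 = 4 + F*I/6)
o(Z) = 4/3 (o(Z) = 4 + (⅙)*(-4)*4 = 4 - 8/3 = 4/3)
q(d, z) = 2*d*z (q(d, z) = (d + d)*(z + 0) = (2*d)*z = 2*d*z)
16*(q(-3, o(1)) + 14) = 16*(2*(-3)*(4/3) + 14) = 16*(-8 + 14) = 16*6 = 96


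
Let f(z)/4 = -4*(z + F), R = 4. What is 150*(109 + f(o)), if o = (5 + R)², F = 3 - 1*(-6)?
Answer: -199650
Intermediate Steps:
F = 9 (F = 3 + 6 = 9)
o = 81 (o = (5 + 4)² = 9² = 81)
f(z) = -144 - 16*z (f(z) = 4*(-4*(z + 9)) = 4*(-4*(9 + z)) = 4*(-36 - 4*z) = -144 - 16*z)
150*(109 + f(o)) = 150*(109 + (-144 - 16*81)) = 150*(109 + (-144 - 1296)) = 150*(109 - 1440) = 150*(-1331) = -199650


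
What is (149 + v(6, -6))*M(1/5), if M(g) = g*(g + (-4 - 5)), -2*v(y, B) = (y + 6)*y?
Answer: -4972/25 ≈ -198.88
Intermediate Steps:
v(y, B) = -y*(6 + y)/2 (v(y, B) = -(y + 6)*y/2 = -(6 + y)*y/2 = -y*(6 + y)/2)
M(g) = g*(-9 + g) (M(g) = g*(g - 9) = g*(-9 + g))
(149 + v(6, -6))*M(1/5) = (149 - ½*6*(6 + 6))*((-9 + 1/5)/5) = (149 - ½*6*12)*((-9 + ⅕)/5) = (149 - 36)*((⅕)*(-44/5)) = 113*(-44/25) = -4972/25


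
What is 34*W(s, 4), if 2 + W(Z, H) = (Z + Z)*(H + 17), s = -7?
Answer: -10064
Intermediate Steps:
W(Z, H) = -2 + 2*Z*(17 + H) (W(Z, H) = -2 + (Z + Z)*(H + 17) = -2 + (2*Z)*(17 + H) = -2 + 2*Z*(17 + H))
34*W(s, 4) = 34*(-2 + 34*(-7) + 2*4*(-7)) = 34*(-2 - 238 - 56) = 34*(-296) = -10064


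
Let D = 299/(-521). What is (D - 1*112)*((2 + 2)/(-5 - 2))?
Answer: 234604/3647 ≈ 64.328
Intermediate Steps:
D = -299/521 (D = 299*(-1/521) = -299/521 ≈ -0.57390)
(D - 1*112)*((2 + 2)/(-5 - 2)) = (-299/521 - 1*112)*((2 + 2)/(-5 - 2)) = (-299/521 - 112)*(4/(-7)) = -234604*(-1)/(521*7) = -58651/521*(-4/7) = 234604/3647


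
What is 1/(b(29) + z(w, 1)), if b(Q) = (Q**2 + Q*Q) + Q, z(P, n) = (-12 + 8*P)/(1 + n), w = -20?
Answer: 1/1625 ≈ 0.00061538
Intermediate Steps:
z(P, n) = (-12 + 8*P)/(1 + n)
b(Q) = Q + 2*Q**2 (b(Q) = (Q**2 + Q**2) + Q = 2*Q**2 + Q = Q + 2*Q**2)
1/(b(29) + z(w, 1)) = 1/(29*(1 + 2*29) + 4*(-3 + 2*(-20))/(1 + 1)) = 1/(29*(1 + 58) + 4*(-3 - 40)/2) = 1/(29*59 + 4*(1/2)*(-43)) = 1/(1711 - 86) = 1/1625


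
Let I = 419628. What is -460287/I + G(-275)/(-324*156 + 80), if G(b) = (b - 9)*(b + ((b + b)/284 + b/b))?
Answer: -2338020459/882337808 ≈ -2.6498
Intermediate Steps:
G(b) = (1 + 143*b/142)*(-9 + b) (G(b) = (-9 + b)*(b + ((2*b)*(1/284) + 1)) = (-9 + b)*(b + (b/142 + 1)) = (-9 + b)*(b + (1 + b/142)) = (-9 + b)*(1 + 143*b/142) = (1 + 143*b/142)*(-9 + b))
-460287/I + G(-275)/(-324*156 + 80) = -460287/419628 + (-9 - 1145/142*(-275) + (143/142)*(-275)**2)/(-324*156 + 80) = -460287*1/419628 + (-9 + 314875/142 + (143/142)*75625)/(-50544 + 80) = -153429/139876 + (-9 + 314875/142 + 10814375/142)/(-50464) = -153429/139876 + 78366*(-1/50464) = -153429/139876 - 39183/25232 = -2338020459/882337808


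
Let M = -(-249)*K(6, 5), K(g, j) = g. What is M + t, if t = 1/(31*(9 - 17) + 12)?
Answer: 352583/236 ≈ 1494.0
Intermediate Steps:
M = 1494 (M = -(-249)*6 = -1*(-1494) = 1494)
t = -1/236 (t = 1/(31*(-8) + 12) = 1/(-248 + 12) = 1/(-236) = -1/236 ≈ -0.0042373)
M + t = 1494 - 1/236 = 352583/236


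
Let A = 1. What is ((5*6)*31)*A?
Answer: 930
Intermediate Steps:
((5*6)*31)*A = ((5*6)*31)*1 = (30*31)*1 = 930*1 = 930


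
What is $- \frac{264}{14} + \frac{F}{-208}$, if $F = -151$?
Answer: $- \frac{26399}{1456} \approx -18.131$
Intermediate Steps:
$- \frac{264}{14} + \frac{F}{-208} = - \frac{264}{14} - \frac{151}{-208} = \left(-264\right) \frac{1}{14} - - \frac{151}{208} = - \frac{132}{7} + \frac{151}{208} = - \frac{26399}{1456}$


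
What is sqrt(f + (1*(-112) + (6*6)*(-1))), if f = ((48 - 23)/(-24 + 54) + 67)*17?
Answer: sqrt(36186)/6 ≈ 31.704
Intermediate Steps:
f = 6919/6 (f = (25/30 + 67)*17 = (25*(1/30) + 67)*17 = (5/6 + 67)*17 = (407/6)*17 = 6919/6 ≈ 1153.2)
sqrt(f + (1*(-112) + (6*6)*(-1))) = sqrt(6919/6 + (1*(-112) + (6*6)*(-1))) = sqrt(6919/6 + (-112 + 36*(-1))) = sqrt(6919/6 + (-112 - 36)) = sqrt(6919/6 - 148) = sqrt(6031/6) = sqrt(36186)/6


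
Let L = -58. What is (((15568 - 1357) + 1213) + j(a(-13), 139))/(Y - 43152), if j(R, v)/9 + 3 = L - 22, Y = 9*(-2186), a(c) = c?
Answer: -14677/62826 ≈ -0.23361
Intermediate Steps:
Y = -19674
j(R, v) = -747 (j(R, v) = -27 + 9*(-58 - 22) = -27 + 9*(-80) = -27 - 720 = -747)
(((15568 - 1357) + 1213) + j(a(-13), 139))/(Y - 43152) = (((15568 - 1357) + 1213) - 747)/(-19674 - 43152) = ((14211 + 1213) - 747)/(-62826) = (15424 - 747)*(-1/62826) = 14677*(-1/62826) = -14677/62826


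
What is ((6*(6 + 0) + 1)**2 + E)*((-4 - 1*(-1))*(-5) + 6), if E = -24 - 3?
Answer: 28182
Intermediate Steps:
E = -27
((6*(6 + 0) + 1)**2 + E)*((-4 - 1*(-1))*(-5) + 6) = ((6*(6 + 0) + 1)**2 - 27)*((-4 - 1*(-1))*(-5) + 6) = ((6*6 + 1)**2 - 27)*((-4 + 1)*(-5) + 6) = ((36 + 1)**2 - 27)*(-3*(-5) + 6) = (37**2 - 27)*(15 + 6) = (1369 - 27)*21 = 1342*21 = 28182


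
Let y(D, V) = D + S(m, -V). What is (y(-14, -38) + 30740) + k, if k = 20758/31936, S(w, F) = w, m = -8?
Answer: 490515403/15968 ≈ 30719.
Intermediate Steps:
y(D, V) = -8 + D (y(D, V) = D - 8 = -8 + D)
k = 10379/15968 (k = 20758*(1/31936) = 10379/15968 ≈ 0.64999)
(y(-14, -38) + 30740) + k = ((-8 - 14) + 30740) + 10379/15968 = (-22 + 30740) + 10379/15968 = 30718 + 10379/15968 = 490515403/15968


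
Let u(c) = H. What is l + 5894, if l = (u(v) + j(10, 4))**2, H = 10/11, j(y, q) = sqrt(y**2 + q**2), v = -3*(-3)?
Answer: 727310/121 + 40*sqrt(29)/11 ≈ 6030.4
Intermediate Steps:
v = 9
j(y, q) = sqrt(q**2 + y**2)
H = 10/11 (H = 10*(1/11) = 10/11 ≈ 0.90909)
u(c) = 10/11
l = (10/11 + 2*sqrt(29))**2 (l = (10/11 + sqrt(4**2 + 10**2))**2 = (10/11 + sqrt(16 + 100))**2 = (10/11 + sqrt(116))**2 = (10/11 + 2*sqrt(29))**2 ≈ 136.41)
l + 5894 = (14136/121 + 40*sqrt(29)/11) + 5894 = 727310/121 + 40*sqrt(29)/11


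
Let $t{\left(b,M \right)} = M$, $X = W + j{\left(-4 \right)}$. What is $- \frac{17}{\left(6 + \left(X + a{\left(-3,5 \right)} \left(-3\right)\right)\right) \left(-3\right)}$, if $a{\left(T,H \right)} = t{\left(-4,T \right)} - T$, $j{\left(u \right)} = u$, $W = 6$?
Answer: $\frac{17}{24} \approx 0.70833$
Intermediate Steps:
$X = 2$ ($X = 6 - 4 = 2$)
$a{\left(T,H \right)} = 0$ ($a{\left(T,H \right)} = T - T = 0$)
$- \frac{17}{\left(6 + \left(X + a{\left(-3,5 \right)} \left(-3\right)\right)\right) \left(-3\right)} = - \frac{17}{\left(6 + \left(2 + 0 \left(-3\right)\right)\right) \left(-3\right)} = - \frac{17}{\left(6 + \left(2 + 0\right)\right) \left(-3\right)} = - \frac{17}{\left(6 + 2\right) \left(-3\right)} = - \frac{17}{8 \left(-3\right)} = - \frac{17}{-24} = \left(-17\right) \left(- \frac{1}{24}\right) = \frac{17}{24}$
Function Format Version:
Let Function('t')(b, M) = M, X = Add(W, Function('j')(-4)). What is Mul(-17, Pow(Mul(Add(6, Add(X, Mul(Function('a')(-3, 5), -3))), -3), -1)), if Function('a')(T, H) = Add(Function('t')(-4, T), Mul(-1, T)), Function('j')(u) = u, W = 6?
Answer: Rational(17, 24) ≈ 0.70833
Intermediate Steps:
X = 2 (X = Add(6, -4) = 2)
Function('a')(T, H) = 0 (Function('a')(T, H) = Add(T, Mul(-1, T)) = 0)
Mul(-17, Pow(Mul(Add(6, Add(X, Mul(Function('a')(-3, 5), -3))), -3), -1)) = Mul(-17, Pow(Mul(Add(6, Add(2, Mul(0, -3))), -3), -1)) = Mul(-17, Pow(Mul(Add(6, Add(2, 0)), -3), -1)) = Mul(-17, Pow(Mul(Add(6, 2), -3), -1)) = Mul(-17, Pow(Mul(8, -3), -1)) = Mul(-17, Pow(-24, -1)) = Mul(-17, Rational(-1, 24)) = Rational(17, 24)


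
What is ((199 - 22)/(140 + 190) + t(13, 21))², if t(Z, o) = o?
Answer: 5612161/12100 ≈ 463.81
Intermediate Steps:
((199 - 22)/(140 + 190) + t(13, 21))² = ((199 - 22)/(140 + 190) + 21)² = (177/330 + 21)² = (177*(1/330) + 21)² = (59/110 + 21)² = (2369/110)² = 5612161/12100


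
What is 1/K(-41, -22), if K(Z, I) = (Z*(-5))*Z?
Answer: -1/8405 ≈ -0.00011898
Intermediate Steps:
K(Z, I) = -5*Z² (K(Z, I) = (-5*Z)*Z = -5*Z²)
1/K(-41, -22) = 1/(-5*(-41)²) = 1/(-5*1681) = 1/(-8405) = -1/8405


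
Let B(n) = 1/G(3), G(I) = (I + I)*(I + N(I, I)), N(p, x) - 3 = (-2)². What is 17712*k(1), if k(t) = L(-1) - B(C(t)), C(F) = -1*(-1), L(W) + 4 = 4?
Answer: -1476/5 ≈ -295.20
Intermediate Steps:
N(p, x) = 7 (N(p, x) = 3 + (-2)² = 3 + 4 = 7)
L(W) = 0 (L(W) = -4 + 4 = 0)
G(I) = 2*I*(7 + I) (G(I) = (I + I)*(I + 7) = (2*I)*(7 + I) = 2*I*(7 + I))
C(F) = 1
B(n) = 1/60 (B(n) = 1/(2*3*(7 + 3)) = 1/(2*3*10) = 1/60)
k(t) = -1/60 (k(t) = 0 - 1*1/60 = 0 - 1/60 = -1/60)
17712*k(1) = 17712*(-1/60) = -1476/5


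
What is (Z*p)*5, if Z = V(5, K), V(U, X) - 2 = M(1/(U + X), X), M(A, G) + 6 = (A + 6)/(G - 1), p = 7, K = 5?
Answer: -693/8 ≈ -86.625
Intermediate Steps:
M(A, G) = -6 + (6 + A)/(-1 + G) (M(A, G) = -6 + (A + 6)/(G - 1) = -6 + (6 + A)/(-1 + G))
V(U, X) = 2 + (12 + 1/(U + X) - 6*X)/(-1 + X)
Z = -99/40 (Z = 2 + (12 + 1/(5 + 5) - 6*5)/(-1 + 5) = 2 + (12 + 1/10 - 30)/4 = 2 + (12 + ⅒ - 30)/4 = 2 + (¼)*(-179/10) = 2 - 179/40 = -99/40 ≈ -2.4750)
(Z*p)*5 = -99/40*7*5 = -693/40*5 = -693/8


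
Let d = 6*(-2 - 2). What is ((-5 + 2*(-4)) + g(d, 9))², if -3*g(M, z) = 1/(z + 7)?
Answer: 390625/2304 ≈ 169.54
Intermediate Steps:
d = -24 (d = 6*(-4) = -24)
g(M, z) = -1/(3*(7 + z)) (g(M, z) = -1/(3*(z + 7)) = -1/(3*(7 + z)))
((-5 + 2*(-4)) + g(d, 9))² = ((-5 + 2*(-4)) - 1/(21 + 3*9))² = ((-5 - 8) - 1/(21 + 27))² = (-13 - 1/48)² = (-625/48)² = 390625/2304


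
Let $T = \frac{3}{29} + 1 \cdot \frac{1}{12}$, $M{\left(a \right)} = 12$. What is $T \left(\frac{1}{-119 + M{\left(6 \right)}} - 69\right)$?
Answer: $- \frac{119990}{9309} \approx -12.89$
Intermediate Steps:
$T = \frac{65}{348}$ ($T = 3 \cdot \frac{1}{29} + 1 \cdot \frac{1}{12} = \frac{3}{29} + \frac{1}{12} = \frac{65}{348} \approx 0.18678$)
$T \left(\frac{1}{-119 + M{\left(6 \right)}} - 69\right) = \frac{65 \left(\frac{1}{-119 + 12} - 69\right)}{348} = \frac{65 \left(\frac{1}{-107} - 69\right)}{348} = \frac{65 \left(- \frac{1}{107} - 69\right)}{348} = \frac{65}{348} \left(- \frac{7384}{107}\right) = - \frac{119990}{9309}$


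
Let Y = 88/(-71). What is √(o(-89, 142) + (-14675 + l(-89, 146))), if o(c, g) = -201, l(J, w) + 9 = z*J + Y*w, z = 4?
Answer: I*√77742089/71 ≈ 124.19*I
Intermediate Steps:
Y = -88/71 (Y = 88*(-1/71) = -88/71 ≈ -1.2394)
l(J, w) = -9 + 4*J - 88*w/71 (l(J, w) = -9 + (4*J - 88*w/71) = -9 + 4*J - 88*w/71)
√(o(-89, 142) + (-14675 + l(-89, 146))) = √(-201 + (-14675 + (-9 + 4*(-89) - 88/71*146))) = √(-201 + (-14675 + (-9 - 356 - 12848/71))) = √(-201 + (-14675 - 38763/71)) = √(-201 - 1080688/71) = √(-1094959/71) = I*√77742089/71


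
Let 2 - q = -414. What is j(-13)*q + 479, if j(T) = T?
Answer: -4929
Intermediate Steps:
q = 416 (q = 2 - 1*(-414) = 2 + 414 = 416)
j(-13)*q + 479 = -13*416 + 479 = -5408 + 479 = -4929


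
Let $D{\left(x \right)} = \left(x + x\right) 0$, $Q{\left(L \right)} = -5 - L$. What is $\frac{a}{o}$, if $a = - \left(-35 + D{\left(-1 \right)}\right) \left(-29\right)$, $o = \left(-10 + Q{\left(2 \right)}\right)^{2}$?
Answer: $- \frac{1015}{289} \approx -3.5121$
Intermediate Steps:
$D{\left(x \right)} = 0$ ($D{\left(x \right)} = 2 x 0 = 0$)
$o = 289$ ($o = \left(-10 - 7\right)^{2} = \left(-17\right)^{2} = 289$)
$a = -1015$ ($a = - \left(-35 + 0\right) \left(-29\right) = - \left(-35\right) \left(-29\right) = \left(-1\right) 1015 = -1015$)
$\frac{a}{o} = - \frac{1015}{289}$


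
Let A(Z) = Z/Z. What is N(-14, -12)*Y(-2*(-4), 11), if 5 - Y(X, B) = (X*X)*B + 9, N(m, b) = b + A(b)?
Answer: 7788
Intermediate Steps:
A(Z) = 1
N(m, b) = 1 + b (N(m, b) = b + 1 = 1 + b)
Y(X, B) = -4 - B*X² (Y(X, B) = 5 - ((X*X)*B + 9) = 5 - (X²*B + 9) = 5 - (B*X² + 9) = 5 - (9 + B*X²) = 5 + (-9 - B*X²) = -4 - B*X²)
N(-14, -12)*Y(-2*(-4), 11) = (1 - 12)*(-4 - 1*11*(-2*(-4))²) = -11*(-4 - 1*11*8²) = -11*(-4 - 1*11*64) = -11*(-4 - 704) = -11*(-708) = 7788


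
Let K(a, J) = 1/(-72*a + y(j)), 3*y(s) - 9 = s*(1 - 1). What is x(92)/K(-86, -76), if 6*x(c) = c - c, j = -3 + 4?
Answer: 0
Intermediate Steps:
j = 1
y(s) = 3 (y(s) = 3 + (s*(1 - 1))/3 = 3 + (s*0)/3 = 3 + (1/3)*0 = 3 + 0 = 3)
K(a, J) = 1/(3 - 72*a) (K(a, J) = 1/(-72*a + 3) = 1/(3 - 72*a))
x(c) = 0 (x(c) = (c - c)/6 = (1/6)*0 = 0)
x(92)/K(-86, -76) = 0/((-1/(-3 + 72*(-86)))) = 0/((-1/(-3 - 6192))) = 0/((-1/(-6195))) = 0/((-1*(-1/6195))) = 0/(1/6195) = 0*6195 = 0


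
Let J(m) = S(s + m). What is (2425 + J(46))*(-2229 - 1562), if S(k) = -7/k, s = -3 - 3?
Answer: -367700463/40 ≈ -9.1925e+6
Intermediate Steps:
s = -6
J(m) = -7/(-6 + m)
(2425 + J(46))*(-2229 - 1562) = (2425 - 7/(-6 + 46))*(-2229 - 1562) = (2425 - 7/40)*(-3791) = (96993/40)*(-3791) = -367700463/40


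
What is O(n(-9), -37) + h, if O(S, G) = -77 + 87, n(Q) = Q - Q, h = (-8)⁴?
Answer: 4106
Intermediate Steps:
h = 4096
n(Q) = 0
O(S, G) = 10
O(n(-9), -37) + h = 10 + 4096 = 4106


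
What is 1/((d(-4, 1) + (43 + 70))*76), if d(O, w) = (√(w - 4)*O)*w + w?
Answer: 1/8696 + I*√3/247836 ≈ 0.000115 + 6.9887e-6*I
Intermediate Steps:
d(O, w) = w + O*w*√(-4 + w) (d(O, w) = (√(-4 + w)*O)*w + w = (O*√(-4 + w))*w + w = O*w*√(-4 + w) + w = w + O*w*√(-4 + w))
1/((d(-4, 1) + (43 + 70))*76) = 1/((1*(1 - 4*√(-4 + 1)) + (43 + 70))*76) = 1/((1*(1 - 4*I*√3) + 113)*76) = 1/(((1 - 4*I*√3) + 113)*76) = 1/((114 - 4*I*√3)*76) = 1/(8664 - 304*I*√3)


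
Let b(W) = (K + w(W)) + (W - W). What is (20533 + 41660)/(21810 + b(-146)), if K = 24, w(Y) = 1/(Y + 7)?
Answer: 8644827/3034925 ≈ 2.8484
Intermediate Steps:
w(Y) = 1/(7 + Y)
b(W) = 24 + 1/(7 + W) (b(W) = (24 + 1/(7 + W)) + (W - W) = (24 + 1/(7 + W)) + 0 = 24 + 1/(7 + W))
(20533 + 41660)/(21810 + b(-146)) = (20533 + 41660)/(21810 + (169 + 24*(-146))/(7 - 146)) = 62193/(21810 + (169 - 3504)/(-139)) = 62193/(21810 - 1/139*(-3335)) = 62193/(21810 + 3335/139) = 62193/(3034925/139) = 62193*(139/3034925) = 8644827/3034925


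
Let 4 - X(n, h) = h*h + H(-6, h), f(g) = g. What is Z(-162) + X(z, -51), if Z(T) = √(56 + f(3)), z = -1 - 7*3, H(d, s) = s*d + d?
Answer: -2897 + √59 ≈ -2889.3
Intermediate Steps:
H(d, s) = d + d*s (H(d, s) = d*s + d = d + d*s)
z = -22 (z = -1 - 21 = -22)
Z(T) = √59 (Z(T) = √(56 + 3) = √59)
X(n, h) = 10 - h² + 6*h (X(n, h) = 4 - (h*h - 6*(1 + h)) = 4 - (h² + (-6 - 6*h)) = 4 - (-6 + h² - 6*h) = 4 + (6 - h² + 6*h) = 10 - h² + 6*h)
Z(-162) + X(z, -51) = √59 + (10 - 1*(-51)² + 6*(-51)) = √59 + (10 - 1*2601 - 306) = √59 + (10 - 2601 - 306) = √59 - 2897 = -2897 + √59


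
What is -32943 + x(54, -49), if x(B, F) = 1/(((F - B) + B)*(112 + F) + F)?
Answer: -103309249/3136 ≈ -32943.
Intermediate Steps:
x(B, F) = 1/(F + F*(112 + F)) (x(B, F) = 1/(F*(112 + F) + F) = 1/(F + F*(112 + F)))
-32943 + x(54, -49) = -32943 + 1/((-49)*(113 - 49)) = -32943 - 1/49/64 = -32943 - 1/49*1/64 = -32943 - 1/3136 = -103309249/3136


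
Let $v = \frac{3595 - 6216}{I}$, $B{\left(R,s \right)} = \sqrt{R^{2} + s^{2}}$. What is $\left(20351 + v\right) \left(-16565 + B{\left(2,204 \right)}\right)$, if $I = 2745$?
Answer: $- \frac{185067075562}{549} + \frac{111721748 \sqrt{10405}}{2745} \approx -3.3295 \cdot 10^{8}$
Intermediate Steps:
$v = - \frac{2621}{2745}$ ($v = \frac{3595 - 6216}{2745} = \left(3595 - 6216\right) \frac{1}{2745} = \left(-2621\right) \frac{1}{2745} = - \frac{2621}{2745} \approx -0.95483$)
$\left(20351 + v\right) \left(-16565 + B{\left(2,204 \right)}\right) = \left(20351 - \frac{2621}{2745}\right) \left(-16565 + \sqrt{2^{2} + 204^{2}}\right) = \frac{55860874 \left(-16565 + \sqrt{4 + 41616}\right)}{2745} = \frac{55860874 \left(-16565 + \sqrt{41620}\right)}{2745} = \frac{55860874 \left(-16565 + 2 \sqrt{10405}\right)}{2745} = - \frac{185067075562}{549} + \frac{111721748 \sqrt{10405}}{2745}$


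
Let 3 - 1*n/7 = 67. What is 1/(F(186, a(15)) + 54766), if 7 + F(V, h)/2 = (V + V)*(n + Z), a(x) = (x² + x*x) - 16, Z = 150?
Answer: -1/166960 ≈ -5.9895e-6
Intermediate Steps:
n = -448 (n = 21 - 7*67 = 21 - 469 = -448)
a(x) = -16 + 2*x² (a(x) = (x² + x²) - 16 = 2*x² - 16 = -16 + 2*x²)
F(V, h) = -14 - 1192*V (F(V, h) = -14 + 2*((V + V)*(-448 + 150)) = -14 + 2*((2*V)*(-298)) = -14 + 2*(-596*V) = -14 - 1192*V)
1/(F(186, a(15)) + 54766) = 1/((-14 - 1192*186) + 54766) = 1/((-14 - 221712) + 54766) = 1/(-221726 + 54766) = 1/(-166960) = -1/166960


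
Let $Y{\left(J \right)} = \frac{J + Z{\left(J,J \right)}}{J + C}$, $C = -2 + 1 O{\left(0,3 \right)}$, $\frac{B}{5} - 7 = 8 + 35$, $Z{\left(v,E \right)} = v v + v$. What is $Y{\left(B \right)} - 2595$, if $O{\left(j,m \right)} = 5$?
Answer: $- \frac{593535}{253} \approx -2346.0$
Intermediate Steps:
$Z{\left(v,E \right)} = v + v^{2}$ ($Z{\left(v,E \right)} = v^{2} + v = v + v^{2}$)
$B = 250$ ($B = 35 + 5 \left(8 + 35\right) = 35 + 5 \cdot 43 = 35 + 215 = 250$)
$C = 3$ ($C = -2 + 1 \cdot 5 = -2 + 5 = 3$)
$Y{\left(J \right)} = \frac{J + J \left(1 + J\right)}{3 + J}$ ($Y{\left(J \right)} = \frac{J + J \left(1 + J\right)}{J + 3} = \frac{J + J \left(1 + J\right)}{3 + J}$)
$Y{\left(B \right)} - 2595 = \frac{250 \left(2 + 250\right)}{3 + 250} - 2595 = 250 \cdot \frac{1}{253} \cdot 252 - 2595 = \frac{63000}{253} - 2595 = - \frac{593535}{253}$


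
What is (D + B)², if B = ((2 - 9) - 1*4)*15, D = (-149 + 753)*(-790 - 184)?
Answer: 346286348521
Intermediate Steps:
D = -588296 (D = 604*(-974) = -588296)
B = -165 (B = (-7 - 4)*15 = -11*15 = -165)
(D + B)² = (-588296 - 165)² = (-588461)² = 346286348521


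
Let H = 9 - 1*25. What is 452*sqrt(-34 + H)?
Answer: 2260*I*sqrt(2) ≈ 3196.1*I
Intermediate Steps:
H = -16 (H = 9 - 25 = -16)
452*sqrt(-34 + H) = 452*sqrt(-34 - 16) = 452*sqrt(-50) = 452*(5*I*sqrt(2)) = 2260*I*sqrt(2)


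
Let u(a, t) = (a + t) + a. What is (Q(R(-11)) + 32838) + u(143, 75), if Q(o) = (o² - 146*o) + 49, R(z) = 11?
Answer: 31763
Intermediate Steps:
u(a, t) = t + 2*a
Q(o) = 49 + o² - 146*o
(Q(R(-11)) + 32838) + u(143, 75) = ((49 + 11² - 146*11) + 32838) + (75 + 2*143) = ((49 + 121 - 1606) + 32838) + (75 + 286) = (-1436 + 32838) + 361 = 31402 + 361 = 31763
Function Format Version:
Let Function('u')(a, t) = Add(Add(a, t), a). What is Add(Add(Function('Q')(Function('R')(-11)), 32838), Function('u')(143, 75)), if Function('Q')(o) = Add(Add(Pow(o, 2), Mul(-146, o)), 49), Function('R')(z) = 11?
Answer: 31763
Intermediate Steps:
Function('u')(a, t) = Add(t, Mul(2, a))
Function('Q')(o) = Add(49, Pow(o, 2), Mul(-146, o))
Add(Add(Function('Q')(Function('R')(-11)), 32838), Function('u')(143, 75)) = Add(Add(Add(49, Pow(11, 2), Mul(-146, 11)), 32838), Add(75, Mul(2, 143))) = Add(Add(Add(49, 121, -1606), 32838), Add(75, 286)) = Add(Add(-1436, 32838), 361) = Add(31402, 361) = 31763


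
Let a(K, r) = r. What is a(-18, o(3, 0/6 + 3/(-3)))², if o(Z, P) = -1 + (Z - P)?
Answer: 9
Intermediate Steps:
o(Z, P) = -1 + Z - P
a(-18, o(3, 0/6 + 3/(-3)))² = (-1 + 3 - (0/6 + 3/(-3)))² = (-1 + 3 - (0*(⅙) + 3*(-⅓)))² = (-1 + 3 - (0 - 1))² = (-1 + 3 - 1*(-1))² = (-1 + 3 + 1)² = 3² = 9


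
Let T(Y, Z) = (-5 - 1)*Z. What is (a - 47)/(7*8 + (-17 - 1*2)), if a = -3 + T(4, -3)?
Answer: -32/37 ≈ -0.86486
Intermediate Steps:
T(Y, Z) = -6*Z
a = 15 (a = -3 - 6*(-3) = -3 + 18 = 15)
(a - 47)/(7*8 + (-17 - 1*2)) = (15 - 47)/(7*8 + (-17 - 1*2)) = -32/(56 + (-17 - 2)) = -32/(56 - 19) = -32/37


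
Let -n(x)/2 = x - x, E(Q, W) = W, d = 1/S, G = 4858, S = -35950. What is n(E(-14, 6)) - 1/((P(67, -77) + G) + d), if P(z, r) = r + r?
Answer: -35950/169108799 ≈ -0.00021259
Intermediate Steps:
d = -1/35950 (d = 1/(-35950) = -1/35950 ≈ -2.7816e-5)
P(z, r) = 2*r
n(x) = 0 (n(x) = -2*(x - x) = -2*0 = 0)
n(E(-14, 6)) - 1/((P(67, -77) + G) + d) = 0 - 1/((2*(-77) + 4858) - 1/35950) = 0 - 1/((-154 + 4858) - 1/35950) = 0 - 1/(4704 - 1/35950) = 0 - 1/169108799/35950 = 0 - 1*35950/169108799 = 0 - 35950/169108799 = -35950/169108799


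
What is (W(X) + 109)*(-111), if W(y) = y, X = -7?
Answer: -11322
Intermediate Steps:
(W(X) + 109)*(-111) = (-7 + 109)*(-111) = 102*(-111) = -11322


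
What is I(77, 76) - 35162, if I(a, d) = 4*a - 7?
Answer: -34861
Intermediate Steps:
I(a, d) = -7 + 4*a
I(77, 76) - 35162 = (-7 + 4*77) - 35162 = (-7 + 308) - 35162 = 301 - 35162 = -34861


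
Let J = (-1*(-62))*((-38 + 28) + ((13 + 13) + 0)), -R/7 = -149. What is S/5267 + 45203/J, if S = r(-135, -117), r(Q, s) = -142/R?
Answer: 248321680779/5449533152 ≈ 45.568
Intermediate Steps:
R = 1043 (R = -7*(-149) = 1043)
r(Q, s) = -142/1043
S = -142/1043 ≈ -0.13615
J = 992 (J = 62*(-10 + (26 + 0)) = 62*(-10 + 26) = 62*16 = 992)
S/5267 + 45203/J = -142/1043/5267 + 45203/992 = -142/1043*1/5267 + 45203*(1/992) = -142/5493481 + 45203/992 = 248321680779/5449533152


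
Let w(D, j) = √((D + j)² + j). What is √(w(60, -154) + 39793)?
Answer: √(39793 + √8682) ≈ 199.72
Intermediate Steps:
w(D, j) = √(j + (D + j)²)
√(w(60, -154) + 39793) = √(√(-154 + (60 - 154)²) + 39793) = √(√(-154 + (-94)²) + 39793) = √(√(-154 + 8836) + 39793) = √(√8682 + 39793) = √(39793 + √8682)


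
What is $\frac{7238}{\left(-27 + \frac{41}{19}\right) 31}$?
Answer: $- \frac{68761}{7316} \approx -9.3987$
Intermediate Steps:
$\frac{7238}{\left(-27 + \frac{41}{19}\right) 31} = \frac{7238}{\left(- \frac{472}{19}\right) 31} = \frac{7238}{- \frac{14632}{19}} = 7238 \left(- \frac{19}{14632}\right) = - \frac{68761}{7316}$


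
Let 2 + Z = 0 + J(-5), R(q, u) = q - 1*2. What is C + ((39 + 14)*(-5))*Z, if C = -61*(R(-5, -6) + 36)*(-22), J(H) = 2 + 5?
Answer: 37593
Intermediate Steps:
R(q, u) = -2 + q (R(q, u) = q - 2 = -2 + q)
J(H) = 7
C = 38918 (C = -61*((-2 - 5) + 36)*(-22) = -61*(-7 + 36)*(-22) = -61*29*(-22) = -1769*(-22) = 38918)
Z = 5 (Z = -2 + (0 + 7) = -2 + 7 = 5)
C + ((39 + 14)*(-5))*Z = 38918 + ((39 + 14)*(-5))*5 = 38918 + (53*(-5))*5 = 38918 - 265*5 = 38918 - 1325 = 37593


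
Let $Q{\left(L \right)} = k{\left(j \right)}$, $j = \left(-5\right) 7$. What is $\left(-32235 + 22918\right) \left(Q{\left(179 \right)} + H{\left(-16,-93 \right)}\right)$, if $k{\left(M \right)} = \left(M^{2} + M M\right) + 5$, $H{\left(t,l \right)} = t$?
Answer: $-22724163$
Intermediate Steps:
$j = -35$
$k{\left(M \right)} = 5 + 2 M^{2}$ ($k{\left(M \right)} = \left(M^{2} + M^{2}\right) + 5 = 2 M^{2} + 5 = 5 + 2 M^{2}$)
$Q{\left(L \right)} = 2455$ ($Q{\left(L \right)} = 5 + 2 \left(-35\right)^{2} = 5 + 2 \cdot 1225 = 5 + 2450 = 2455$)
$\left(-32235 + 22918\right) \left(Q{\left(179 \right)} + H{\left(-16,-93 \right)}\right) = \left(-32235 + 22918\right) \left(2455 - 16\right) = \left(-9317\right) 2439 = -22724163$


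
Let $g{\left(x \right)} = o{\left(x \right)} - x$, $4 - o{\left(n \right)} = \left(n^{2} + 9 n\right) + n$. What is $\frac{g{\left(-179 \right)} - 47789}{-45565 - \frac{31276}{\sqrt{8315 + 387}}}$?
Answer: $\frac{15435408345955}{9032923203887} - \frac{1217527766 \sqrt{8702}}{9032923203887} \approx 1.6962$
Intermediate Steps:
$o{\left(n \right)} = 4 - n^{2} - 10 n$ ($o{\left(n \right)} = 4 - \left(\left(n^{2} + 9 n\right) + n\right) = 4 - \left(n^{2} + 10 n\right) = 4 - n^{2} - 10 n$)
$g{\left(x \right)} = 4 - x^{2} - 11 x$ ($g{\left(x \right)} = \left(4 - x^{2} - 10 x\right) - x = 4 - x^{2} - 11 x$)
$\frac{g{\left(-179 \right)} - 47789}{-45565 - \frac{31276}{\sqrt{8315 + 387}}} = \frac{\left(4 - \left(-179\right)^{2} - -1969\right) - 47789}{-45565 - \frac{31276}{\sqrt{8315 + 387}}} = \frac{\left(4 - 32041 + 1969\right) - 47789}{-45565 - \frac{31276}{\sqrt{8702}}} = \frac{\left(4 - 32041 + 1969\right) - 47789}{-45565 - 31276 \frac{\sqrt{8702}}{8702}} = \frac{-30068 - 47789}{-45565 - \frac{15638 \sqrt{8702}}{4351}} = - \frac{77857}{-45565 - \frac{15638 \sqrt{8702}}{4351}}$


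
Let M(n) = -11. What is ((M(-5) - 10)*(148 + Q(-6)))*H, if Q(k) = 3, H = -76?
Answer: 240996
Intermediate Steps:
((M(-5) - 10)*(148 + Q(-6)))*H = ((-11 - 10)*(148 + 3))*(-76) = -21*151*(-76) = -3171*(-76) = 240996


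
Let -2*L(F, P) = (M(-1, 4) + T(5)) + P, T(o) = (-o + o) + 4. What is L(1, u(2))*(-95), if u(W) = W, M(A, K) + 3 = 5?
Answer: 380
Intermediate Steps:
M(A, K) = 2 (M(A, K) = -3 + 5 = 2)
T(o) = 4 (T(o) = 0 + 4 = 4)
L(F, P) = -3 - P/2 (L(F, P) = -((2 + 4) + P)/2 = -(6 + P)/2 = -3 - P/2)
L(1, u(2))*(-95) = (-3 - ½*2)*(-95) = (-3 - 1)*(-95) = -4*(-95) = 380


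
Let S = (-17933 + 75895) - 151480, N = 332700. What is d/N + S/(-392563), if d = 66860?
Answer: 2868010039/6530285505 ≈ 0.43919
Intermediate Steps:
S = -93518 (S = 57962 - 151480 = -93518)
d/N + S/(-392563) = 66860/332700 - 93518/(-392563) = 66860*(1/332700) - 93518*(-1/392563) = 3343/16635 + 93518/392563 = 2868010039/6530285505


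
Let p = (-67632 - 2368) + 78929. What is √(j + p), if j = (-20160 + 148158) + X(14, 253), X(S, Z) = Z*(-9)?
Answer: 5*√5386 ≈ 366.95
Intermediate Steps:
p = 8929 (p = -70000 + 78929 = 8929)
X(S, Z) = -9*Z
j = 125721 (j = (-20160 + 148158) - 9*253 = 127998 - 2277 = 125721)
√(j + p) = √(125721 + 8929) = √134650 = 5*√5386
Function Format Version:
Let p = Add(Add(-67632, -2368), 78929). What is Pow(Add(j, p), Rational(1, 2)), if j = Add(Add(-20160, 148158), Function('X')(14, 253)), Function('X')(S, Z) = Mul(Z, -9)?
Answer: Mul(5, Pow(5386, Rational(1, 2))) ≈ 366.95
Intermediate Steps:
p = 8929 (p = Add(-70000, 78929) = 8929)
Function('X')(S, Z) = Mul(-9, Z)
j = 125721 (j = Add(Add(-20160, 148158), Mul(-9, 253)) = Add(127998, -2277) = 125721)
Pow(Add(j, p), Rational(1, 2)) = Pow(Add(125721, 8929), Rational(1, 2)) = Pow(134650, Rational(1, 2)) = Mul(5, Pow(5386, Rational(1, 2)))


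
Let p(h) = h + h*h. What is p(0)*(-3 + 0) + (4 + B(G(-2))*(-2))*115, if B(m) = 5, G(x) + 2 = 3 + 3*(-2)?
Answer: -690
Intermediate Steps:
G(x) = -5 (G(x) = -2 + (3 + 3*(-2)) = -2 + (3 - 6) = -2 - 3 = -5)
p(h) = h + h²
p(0)*(-3 + 0) + (4 + B(G(-2))*(-2))*115 = (0*(1 + 0))*(-3 + 0) + (4 + 5*(-2))*115 = (0*1)*(-3) + (4 - 10)*115 = 0*(-3) - 6*115 = 0 - 690 = -690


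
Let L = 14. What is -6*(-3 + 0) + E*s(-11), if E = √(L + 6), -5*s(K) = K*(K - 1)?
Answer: 18 - 264*√5/5 ≈ -100.06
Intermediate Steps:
s(K) = -K*(-1 + K)/5 (s(K) = -K*(K - 1)/5 = -K*(-1 + K)/5)
E = 2*√5 (E = √(14 + 6) = √20 = 2*√5 ≈ 4.4721)
-6*(-3 + 0) + E*s(-11) = -6*(-3 + 0) + (2*√5)*((⅕)*(-11)*(1 - 1*(-11))) = -6*(-3) + (2*√5)*((⅕)*(-11)*(1 + 11)) = 18 + (2*√5)*((⅕)*(-11)*12) = 18 + (2*√5)*(-132/5) = 18 - 264*√5/5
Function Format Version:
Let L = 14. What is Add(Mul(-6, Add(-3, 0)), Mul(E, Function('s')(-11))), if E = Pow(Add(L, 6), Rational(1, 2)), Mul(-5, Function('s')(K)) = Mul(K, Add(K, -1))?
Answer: Add(18, Mul(Rational(-264, 5), Pow(5, Rational(1, 2)))) ≈ -100.06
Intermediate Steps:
Function('s')(K) = Mul(Rational(-1, 5), K, Add(-1, K)) (Function('s')(K) = Mul(Rational(-1, 5), Mul(K, Add(K, -1))) = Mul(Rational(-1, 5), Mul(K, Add(-1, K))) = Mul(Rational(-1, 5), K, Add(-1, K)))
E = Mul(2, Pow(5, Rational(1, 2))) (E = Pow(Add(14, 6), Rational(1, 2)) = Pow(20, Rational(1, 2)) = Mul(2, Pow(5, Rational(1, 2))) ≈ 4.4721)
Add(Mul(-6, Add(-3, 0)), Mul(E, Function('s')(-11))) = Add(Mul(-6, Add(-3, 0)), Mul(Mul(2, Pow(5, Rational(1, 2))), Mul(Rational(1, 5), -11, Add(1, Mul(-1, -11))))) = Add(Mul(-6, -3), Mul(Mul(2, Pow(5, Rational(1, 2))), Mul(Rational(1, 5), -11, Add(1, 11)))) = Add(18, Mul(Mul(2, Pow(5, Rational(1, 2))), Mul(Rational(1, 5), -11, 12))) = Add(18, Mul(Mul(2, Pow(5, Rational(1, 2))), Rational(-132, 5))) = Add(18, Mul(Rational(-264, 5), Pow(5, Rational(1, 2))))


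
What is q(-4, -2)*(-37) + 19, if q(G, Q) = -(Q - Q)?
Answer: 19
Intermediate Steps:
q(G, Q) = 0 (q(G, Q) = -1*0 = 0)
q(-4, -2)*(-37) + 19 = 0*(-37) + 19 = 0 + 19 = 19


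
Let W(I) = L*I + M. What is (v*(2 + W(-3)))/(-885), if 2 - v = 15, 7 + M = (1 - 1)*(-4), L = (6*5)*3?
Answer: -715/177 ≈ -4.0396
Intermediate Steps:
L = 90 (L = 30*3 = 90)
M = -7 (M = -7 + (1 - 1)*(-4) = -7 + 0*(-4) = -7 + 0 = -7)
v = -13 (v = 2 - 1*15 = 2 - 15 = -13)
W(I) = -7 + 90*I (W(I) = 90*I - 7 = -7 + 90*I)
(v*(2 + W(-3)))/(-885) = -13*(2 + (-7 + 90*(-3)))/(-885) = -13*(2 + (-7 - 270))*(-1/885) = -13*(2 - 277)*(-1/885) = -13*(-275)*(-1/885) = 3575*(-1/885) = -715/177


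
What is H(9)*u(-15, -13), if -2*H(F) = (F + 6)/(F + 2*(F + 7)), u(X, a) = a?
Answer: 195/82 ≈ 2.3780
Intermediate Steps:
H(F) = -(6 + F)/(2*(14 + 3*F)) (H(F) = -(F + 6)/(2*(F + 2*(F + 7))) = -(6 + F)/(2*(F + 2*(7 + F))) = -(6 + F)/(2*(F + (14 + 2*F))) = -(6 + F)/(2*(14 + 3*F)))
H(9)*u(-15, -13) = ((-6 - 1*9)/(2*(14 + 3*9)))*(-13) = ((-6 - 9)/(2*(14 + 27)))*(-13) = ((½)*(-15)/41)*(-13) = ((½)*(1/41)*(-15))*(-13) = -15/82*(-13) = 195/82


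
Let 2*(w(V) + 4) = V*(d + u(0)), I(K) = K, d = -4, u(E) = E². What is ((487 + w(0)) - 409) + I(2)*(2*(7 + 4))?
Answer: 118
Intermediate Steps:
w(V) = -4 - 2*V (w(V) = -4 + (V*(-4 + 0²))/2 = -4 + (V*(-4 + 0))/2 = -4 + (V*(-4))/2 = -4 + (-4*V)/2 = -4 - 2*V)
((487 + w(0)) - 409) + I(2)*(2*(7 + 4)) = ((487 + (-4 - 2*0)) - 409) + 2*(2*(7 + 4)) = ((487 + (-4 + 0)) - 409) + 2*(2*11) = ((487 - 4) - 409) + 2*22 = (483 - 409) + 44 = 74 + 44 = 118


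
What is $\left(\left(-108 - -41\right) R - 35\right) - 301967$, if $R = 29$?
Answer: $-303945$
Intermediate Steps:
$\left(\left(-108 - -41\right) R - 35\right) - 301967 = \left(\left(-108 - -41\right) 29 - 35\right) - 301967 = \left(\left(-108 + 41\right) 29 - 35\right) - 301967 = \left(\left(-67\right) 29 - 35\right) - 301967 = \left(-1943 - 35\right) - 301967 = -1978 - 301967 = -303945$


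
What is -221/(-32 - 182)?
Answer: 221/214 ≈ 1.0327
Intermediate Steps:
-221/(-32 - 182) = -221/(-214) = -221*(-1/214) = 221/214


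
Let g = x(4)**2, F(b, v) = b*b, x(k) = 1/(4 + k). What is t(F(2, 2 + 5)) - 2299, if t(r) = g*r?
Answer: -36783/16 ≈ -2298.9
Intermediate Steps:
F(b, v) = b**2
g = 1/64 (g = (1/(4 + 4))**2 = (1/8)**2 = 1/64 ≈ 0.015625)
t(r) = r/64
t(F(2, 2 + 5)) - 2299 = (1/64)*2**2 - 2299 = (1/64)*4 - 2299 = 1/16 - 2299 = -36783/16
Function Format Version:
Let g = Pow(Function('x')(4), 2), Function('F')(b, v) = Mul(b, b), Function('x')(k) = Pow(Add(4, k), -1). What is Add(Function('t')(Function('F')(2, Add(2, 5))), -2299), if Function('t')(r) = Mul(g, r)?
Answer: Rational(-36783, 16) ≈ -2298.9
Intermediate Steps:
Function('F')(b, v) = Pow(b, 2)
g = Rational(1, 64) (g = Pow(Pow(Add(4, 4), -1), 2) = Pow(Pow(8, -1), 2) = Pow(Rational(1, 8), 2) = Rational(1, 64) ≈ 0.015625)
Function('t')(r) = Mul(Rational(1, 64), r)
Add(Function('t')(Function('F')(2, Add(2, 5))), -2299) = Add(Mul(Rational(1, 64), Pow(2, 2)), -2299) = Add(Mul(Rational(1, 64), 4), -2299) = Add(Rational(1, 16), -2299) = Rational(-36783, 16)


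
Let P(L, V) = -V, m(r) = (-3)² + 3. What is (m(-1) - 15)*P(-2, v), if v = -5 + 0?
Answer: -15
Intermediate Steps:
m(r) = 12 (m(r) = 9 + 3 = 12)
v = -5
(m(-1) - 15)*P(-2, v) = (12 - 15)*(-1*(-5)) = -3*5 = -15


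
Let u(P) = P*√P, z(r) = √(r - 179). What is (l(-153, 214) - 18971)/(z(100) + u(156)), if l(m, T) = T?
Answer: -18757/(312*√39 + I*√79) ≈ -9.6265 + 0.043913*I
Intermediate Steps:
z(r) = √(-179 + r)
u(P) = P^(3/2)
(l(-153, 214) - 18971)/(z(100) + u(156)) = (214 - 18971)/(√(-179 + 100) + 156^(3/2)) = -18757/(√(-79) + 312*√39) = -18757/(I*√79 + 312*√39) = -18757/(312*√39 + I*√79)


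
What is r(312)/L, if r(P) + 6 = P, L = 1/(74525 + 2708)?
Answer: 23633298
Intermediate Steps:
L = 1/77233 ≈ 1.2948e-5
r(P) = -6 + P
r(312)/L = (-6 + 312)/(1/77233) = 306*77233 = 23633298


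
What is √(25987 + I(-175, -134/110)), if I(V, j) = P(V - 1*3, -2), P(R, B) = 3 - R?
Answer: 2*√6542 ≈ 161.77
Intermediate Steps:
I(V, j) = 6 - V (I(V, j) = 3 - (V - 1*3) = 3 - (V - 3) = 3 - (-3 + V) = 3 + (3 - V) = 6 - V)
√(25987 + I(-175, -134/110)) = √(25987 + (6 - 1*(-175))) = √(25987 + (6 + 175)) = √(25987 + 181) = √26168 = 2*√6542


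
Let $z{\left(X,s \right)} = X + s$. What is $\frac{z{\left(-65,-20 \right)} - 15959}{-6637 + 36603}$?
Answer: $- \frac{8022}{14983} \approx -0.53541$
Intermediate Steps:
$\frac{z{\left(-65,-20 \right)} - 15959}{-6637 + 36603} = \frac{\left(-65 - 20\right) - 15959}{-6637 + 36603} = \frac{-85 - 15959}{29966} = \left(-16044\right) \frac{1}{29966} = - \frac{8022}{14983}$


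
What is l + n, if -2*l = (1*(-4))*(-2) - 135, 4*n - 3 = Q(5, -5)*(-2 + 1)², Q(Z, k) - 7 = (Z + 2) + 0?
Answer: 271/4 ≈ 67.750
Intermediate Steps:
Q(Z, k) = 9 + Z (Q(Z, k) = 7 + ((Z + 2) + 0) = 7 + ((2 + Z) + 0) = 7 + (2 + Z) = 9 + Z)
n = 17/4 (n = ¾ + ((9 + 5)*(-2 + 1)²)/4 = ¾ + (14*(-1)²)/4 = ¾ + (14*1)/4 = ¾ + (¼)*14 = ¾ + 7/2 = 17/4 ≈ 4.2500)
l = 127/2 (l = -((1*(-4))*(-2) - 135)/2 = -(-4*(-2) - 135)/2 = -(8 - 135)/2 = -½*(-127) = 127/2 ≈ 63.500)
l + n = 127/2 + 17/4 = 271/4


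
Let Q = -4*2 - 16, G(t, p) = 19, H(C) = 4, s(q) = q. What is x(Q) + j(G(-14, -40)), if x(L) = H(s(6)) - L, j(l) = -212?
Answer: -184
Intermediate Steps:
Q = -24 (Q = -8 - 16 = -24)
x(L) = 4 - L
x(Q) + j(G(-14, -40)) = (4 - 1*(-24)) - 212 = (4 + 24) - 212 = 28 - 212 = -184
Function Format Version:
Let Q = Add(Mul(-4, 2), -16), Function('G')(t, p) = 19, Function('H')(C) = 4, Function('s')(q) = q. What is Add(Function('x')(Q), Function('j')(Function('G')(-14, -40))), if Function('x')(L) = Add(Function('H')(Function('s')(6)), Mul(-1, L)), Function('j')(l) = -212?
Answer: -184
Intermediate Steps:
Q = -24 (Q = Add(-8, -16) = -24)
Function('x')(L) = Add(4, Mul(-1, L))
Add(Function('x')(Q), Function('j')(Function('G')(-14, -40))) = Add(Add(4, Mul(-1, -24)), -212) = Add(Add(4, 24), -212) = Add(28, -212) = -184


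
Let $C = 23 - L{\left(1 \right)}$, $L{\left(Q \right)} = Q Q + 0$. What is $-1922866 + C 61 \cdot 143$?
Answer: $-1730960$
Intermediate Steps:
$L{\left(Q \right)} = Q^{2}$ ($L{\left(Q \right)} = Q^{2} + 0 = Q^{2}$)
$C = 22$ ($C = 23 - 1^{2} = 23 - 1 = 22$)
$-1922866 + C 61 \cdot 143 = -1922866 + 22 \cdot 61 \cdot 143 = -1922866 + 1342 \cdot 143 = -1922866 + 191906 = -1730960$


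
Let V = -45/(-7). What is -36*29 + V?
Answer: -7263/7 ≈ -1037.6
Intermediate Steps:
V = 45/7 (V = -45*(-⅐) = 45/7 ≈ 6.4286)
-36*29 + V = -36*29 + 45/7 = -1044 + 45/7 = -7263/7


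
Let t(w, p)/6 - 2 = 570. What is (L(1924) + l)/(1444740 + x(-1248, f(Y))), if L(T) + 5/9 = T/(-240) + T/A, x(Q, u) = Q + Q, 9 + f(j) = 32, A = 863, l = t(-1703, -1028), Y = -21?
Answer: 532141591/224038182960 ≈ 0.0023752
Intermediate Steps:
t(w, p) = 3432 (t(w, p) = 12 + 6*570 = 12 + 3420 = 3432)
l = 3432
f(j) = 23 (f(j) = -9 + 32 = 23)
x(Q, u) = 2*Q
L(T) = -5/9 - 623*T/207120 (L(T) = -5/9 + (T/(-240) + T/863) = -5/9 + (T*(-1/240) + T*(1/863)) = -5/9 + (-T/240 + T/863) = -5/9 - 623*T/207120)
(L(1924) + l)/(1444740 + x(-1248, f(Y))) = ((-5/9 - 623/207120*1924) + 3432)/(1444740 + 2*(-1248)) = ((-5/9 - 299663/51780) + 3432)/(1444740 - 2496) = (-985289/155340 + 3432)/1442244 = (532141591/155340)*(1/1442244) = 532141591/224038182960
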